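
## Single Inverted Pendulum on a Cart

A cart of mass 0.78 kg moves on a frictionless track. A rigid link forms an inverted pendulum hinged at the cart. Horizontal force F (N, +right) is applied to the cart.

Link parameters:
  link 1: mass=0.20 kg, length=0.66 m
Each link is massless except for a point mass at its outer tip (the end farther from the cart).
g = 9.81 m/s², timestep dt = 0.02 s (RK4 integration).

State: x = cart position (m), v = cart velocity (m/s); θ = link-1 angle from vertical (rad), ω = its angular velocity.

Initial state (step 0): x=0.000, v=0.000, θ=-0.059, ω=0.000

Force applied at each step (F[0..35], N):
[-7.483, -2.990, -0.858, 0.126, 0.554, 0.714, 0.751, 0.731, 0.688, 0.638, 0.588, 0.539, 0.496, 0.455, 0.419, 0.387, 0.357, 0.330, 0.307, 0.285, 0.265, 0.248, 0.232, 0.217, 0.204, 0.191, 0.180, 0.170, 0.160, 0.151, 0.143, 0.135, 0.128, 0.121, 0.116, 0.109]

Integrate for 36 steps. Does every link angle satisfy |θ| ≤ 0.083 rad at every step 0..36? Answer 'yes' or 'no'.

apply F[0]=-7.483 → step 1: x=-0.002, v=-0.189, θ=-0.056, ω=0.268
apply F[1]=-2.990 → step 2: x=-0.006, v=-0.263, θ=-0.050, ω=0.364
apply F[2]=-0.858 → step 3: x=-0.012, v=-0.282, θ=-0.043, ω=0.380
apply F[3]=+0.126 → step 4: x=-0.017, v=-0.277, θ=-0.035, ω=0.361
apply F[4]=+0.554 → step 5: x=-0.023, v=-0.261, θ=-0.028, ω=0.328
apply F[5]=+0.714 → step 6: x=-0.028, v=-0.242, θ=-0.022, ω=0.291
apply F[6]=+0.751 → step 7: x=-0.033, v=-0.222, θ=-0.017, ω=0.254
apply F[7]=+0.731 → step 8: x=-0.037, v=-0.202, θ=-0.012, ω=0.221
apply F[8]=+0.688 → step 9: x=-0.041, v=-0.184, θ=-0.008, ω=0.190
apply F[9]=+0.638 → step 10: x=-0.044, v=-0.167, θ=-0.004, ω=0.163
apply F[10]=+0.588 → step 11: x=-0.047, v=-0.152, θ=-0.001, ω=0.139
apply F[11]=+0.539 → step 12: x=-0.050, v=-0.138, θ=0.001, ω=0.118
apply F[12]=+0.496 → step 13: x=-0.053, v=-0.126, θ=0.004, ω=0.100
apply F[13]=+0.455 → step 14: x=-0.055, v=-0.114, θ=0.005, ω=0.084
apply F[14]=+0.419 → step 15: x=-0.057, v=-0.104, θ=0.007, ω=0.070
apply F[15]=+0.387 → step 16: x=-0.059, v=-0.094, θ=0.008, ω=0.058
apply F[16]=+0.357 → step 17: x=-0.061, v=-0.086, θ=0.009, ω=0.047
apply F[17]=+0.330 → step 18: x=-0.063, v=-0.078, θ=0.010, ω=0.038
apply F[18]=+0.307 → step 19: x=-0.064, v=-0.070, θ=0.011, ω=0.030
apply F[19]=+0.285 → step 20: x=-0.066, v=-0.064, θ=0.011, ω=0.023
apply F[20]=+0.265 → step 21: x=-0.067, v=-0.057, θ=0.012, ω=0.017
apply F[21]=+0.248 → step 22: x=-0.068, v=-0.052, θ=0.012, ω=0.012
apply F[22]=+0.232 → step 23: x=-0.069, v=-0.046, θ=0.012, ω=0.007
apply F[23]=+0.217 → step 24: x=-0.070, v=-0.041, θ=0.012, ω=0.004
apply F[24]=+0.204 → step 25: x=-0.071, v=-0.037, θ=0.012, ω=0.000
apply F[25]=+0.191 → step 26: x=-0.071, v=-0.032, θ=0.012, ω=-0.003
apply F[26]=+0.180 → step 27: x=-0.072, v=-0.029, θ=0.012, ω=-0.005
apply F[27]=+0.170 → step 28: x=-0.072, v=-0.025, θ=0.012, ω=-0.007
apply F[28]=+0.160 → step 29: x=-0.073, v=-0.021, θ=0.012, ω=-0.009
apply F[29]=+0.151 → step 30: x=-0.073, v=-0.018, θ=0.012, ω=-0.010
apply F[30]=+0.143 → step 31: x=-0.074, v=-0.015, θ=0.012, ω=-0.011
apply F[31]=+0.135 → step 32: x=-0.074, v=-0.012, θ=0.011, ω=-0.012
apply F[32]=+0.128 → step 33: x=-0.074, v=-0.009, θ=0.011, ω=-0.013
apply F[33]=+0.121 → step 34: x=-0.074, v=-0.007, θ=0.011, ω=-0.014
apply F[34]=+0.116 → step 35: x=-0.074, v=-0.004, θ=0.011, ω=-0.014
apply F[35]=+0.109 → step 36: x=-0.074, v=-0.002, θ=0.010, ω=-0.015
Max |angle| over trajectory = 0.059 rad; bound = 0.083 → within bound.

Answer: yes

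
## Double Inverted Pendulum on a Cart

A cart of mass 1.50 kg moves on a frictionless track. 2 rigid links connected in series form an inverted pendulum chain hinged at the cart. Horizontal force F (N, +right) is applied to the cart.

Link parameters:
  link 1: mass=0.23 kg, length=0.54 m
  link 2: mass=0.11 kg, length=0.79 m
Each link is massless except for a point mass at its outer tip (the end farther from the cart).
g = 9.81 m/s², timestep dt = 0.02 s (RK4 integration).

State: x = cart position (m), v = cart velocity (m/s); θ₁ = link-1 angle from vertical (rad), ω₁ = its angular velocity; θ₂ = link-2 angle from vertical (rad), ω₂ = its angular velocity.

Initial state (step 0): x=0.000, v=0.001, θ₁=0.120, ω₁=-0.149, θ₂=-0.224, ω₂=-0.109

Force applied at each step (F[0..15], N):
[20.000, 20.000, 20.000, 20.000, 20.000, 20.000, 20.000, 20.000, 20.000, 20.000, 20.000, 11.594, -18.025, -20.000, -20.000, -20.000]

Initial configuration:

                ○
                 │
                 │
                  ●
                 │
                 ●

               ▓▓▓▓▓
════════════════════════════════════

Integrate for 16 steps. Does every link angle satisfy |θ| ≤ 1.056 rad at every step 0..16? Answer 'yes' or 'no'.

apply F[0]=+20.000 → step 1: x=0.003, v=0.262, θ₁=0.113, ω₁=-0.527, θ₂=-0.228, ω₂=-0.243
apply F[1]=+20.000 → step 2: x=0.010, v=0.524, θ₁=0.099, ω₁=-0.914, θ₂=-0.234, ω₂=-0.370
apply F[2]=+20.000 → step 3: x=0.024, v=0.786, θ₁=0.077, ω₁=-1.314, θ₂=-0.242, ω₂=-0.487
apply F[3]=+20.000 → step 4: x=0.042, v=1.051, θ₁=0.046, ω₁=-1.735, θ₂=-0.253, ω₂=-0.588
apply F[4]=+20.000 → step 5: x=0.066, v=1.316, θ₁=0.007, ω₁=-2.181, θ₂=-0.266, ω₂=-0.670
apply F[5]=+20.000 → step 6: x=0.095, v=1.583, θ₁=-0.041, ω₁=-2.656, θ₂=-0.280, ω₂=-0.728
apply F[6]=+20.000 → step 7: x=0.129, v=1.851, θ₁=-0.099, ω₁=-3.162, θ₂=-0.295, ω₂=-0.761
apply F[7]=+20.000 → step 8: x=0.169, v=2.119, θ₁=-0.168, ω₁=-3.698, θ₂=-0.310, ω₂=-0.770
apply F[8]=+20.000 → step 9: x=0.214, v=2.384, θ₁=-0.247, ω₁=-4.256, θ₂=-0.325, ω₂=-0.764
apply F[9]=+20.000 → step 10: x=0.264, v=2.643, θ₁=-0.338, ω₁=-4.824, θ₂=-0.340, ω₂=-0.756
apply F[10]=+20.000 → step 11: x=0.319, v=2.892, θ₁=-0.440, ω₁=-5.381, θ₂=-0.356, ω₂=-0.772
apply F[11]=+11.594 → step 12: x=0.379, v=3.023, θ₁=-0.552, ω₁=-5.739, θ₂=-0.372, ω₂=-0.828
apply F[12]=-18.025 → step 13: x=0.437, v=2.777, θ₁=-0.665, ω₁=-5.563, θ₂=-0.388, ω₂=-0.847
apply F[13]=-20.000 → step 14: x=0.489, v=2.509, θ₁=-0.774, ω₁=-5.426, θ₂=-0.405, ω₂=-0.849
apply F[14]=-20.000 → step 15: x=0.537, v=2.244, θ₁=-0.882, ω₁=-5.363, θ₂=-0.422, ω₂=-0.842
apply F[15]=-20.000 → step 16: x=0.579, v=1.980, θ₁=-0.989, ω₁=-5.367, θ₂=-0.439, ω₂=-0.829
Max |angle| over trajectory = 0.989 rad; bound = 1.056 → within bound.

Answer: yes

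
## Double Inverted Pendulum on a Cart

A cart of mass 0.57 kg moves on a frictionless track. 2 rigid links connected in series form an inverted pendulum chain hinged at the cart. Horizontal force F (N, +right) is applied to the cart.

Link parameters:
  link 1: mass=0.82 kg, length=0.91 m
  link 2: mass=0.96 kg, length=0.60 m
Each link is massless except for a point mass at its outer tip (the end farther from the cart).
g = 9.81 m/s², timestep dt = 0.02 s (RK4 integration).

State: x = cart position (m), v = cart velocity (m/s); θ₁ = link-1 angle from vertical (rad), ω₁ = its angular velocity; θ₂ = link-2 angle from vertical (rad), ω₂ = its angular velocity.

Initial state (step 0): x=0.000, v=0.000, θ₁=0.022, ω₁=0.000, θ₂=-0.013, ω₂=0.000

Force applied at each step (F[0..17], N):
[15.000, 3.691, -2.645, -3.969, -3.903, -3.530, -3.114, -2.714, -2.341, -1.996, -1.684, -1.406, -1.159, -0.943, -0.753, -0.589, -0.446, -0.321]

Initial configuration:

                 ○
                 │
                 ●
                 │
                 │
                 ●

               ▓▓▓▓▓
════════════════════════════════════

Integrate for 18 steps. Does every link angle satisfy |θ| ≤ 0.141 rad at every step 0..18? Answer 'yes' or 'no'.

Answer: yes

Derivation:
apply F[0]=+15.000 → step 1: x=0.005, v=0.513, θ₁=0.017, ω₁=-0.551, θ₂=-0.013, ω₂=-0.025
apply F[1]=+3.691 → step 2: x=0.017, v=0.637, θ₁=0.004, ω₁=-0.678, θ₂=-0.014, ω₂=-0.041
apply F[2]=-2.645 → step 3: x=0.028, v=0.545, θ₁=-0.008, ω₁=-0.575, θ₂=-0.015, ω₂=-0.050
apply F[3]=-3.969 → step 4: x=0.038, v=0.414, θ₁=-0.018, ω₁=-0.434, θ₂=-0.016, ω₂=-0.051
apply F[4]=-3.903 → step 5: x=0.045, v=0.291, θ₁=-0.026, ω₁=-0.304, θ₂=-0.017, ω₂=-0.047
apply F[5]=-3.530 → step 6: x=0.050, v=0.184, θ₁=-0.031, ω₁=-0.197, θ₂=-0.018, ω₂=-0.039
apply F[6]=-3.114 → step 7: x=0.053, v=0.095, θ₁=-0.034, ω₁=-0.109, θ₂=-0.018, ω₂=-0.028
apply F[7]=-2.714 → step 8: x=0.054, v=0.021, θ₁=-0.035, ω₁=-0.040, θ₂=-0.019, ω₂=-0.017
apply F[8]=-2.341 → step 9: x=0.054, v=-0.039, θ₁=-0.036, ω₁=0.014, θ₂=-0.019, ω₂=-0.005
apply F[9]=-1.996 → step 10: x=0.052, v=-0.087, θ₁=-0.035, ω₁=0.056, θ₂=-0.019, ω₂=0.006
apply F[10]=-1.684 → step 11: x=0.050, v=-0.125, θ₁=-0.033, ω₁=0.086, θ₂=-0.019, ω₂=0.017
apply F[11]=-1.406 → step 12: x=0.047, v=-0.154, θ₁=-0.031, ω₁=0.108, θ₂=-0.018, ω₂=0.027
apply F[12]=-1.159 → step 13: x=0.044, v=-0.177, θ₁=-0.029, ω₁=0.123, θ₂=-0.018, ω₂=0.036
apply F[13]=-0.943 → step 14: x=0.040, v=-0.193, θ₁=-0.027, ω₁=0.132, θ₂=-0.017, ω₂=0.043
apply F[14]=-0.753 → step 15: x=0.036, v=-0.204, θ₁=-0.024, ω₁=0.136, θ₂=-0.016, ω₂=0.050
apply F[15]=-0.589 → step 16: x=0.032, v=-0.210, θ₁=-0.021, ω₁=0.137, θ₂=-0.015, ω₂=0.055
apply F[16]=-0.446 → step 17: x=0.028, v=-0.214, θ₁=-0.018, ω₁=0.135, θ₂=-0.014, ω₂=0.059
apply F[17]=-0.321 → step 18: x=0.024, v=-0.215, θ₁=-0.016, ω₁=0.131, θ₂=-0.013, ω₂=0.061
Max |angle| over trajectory = 0.036 rad; bound = 0.141 → within bound.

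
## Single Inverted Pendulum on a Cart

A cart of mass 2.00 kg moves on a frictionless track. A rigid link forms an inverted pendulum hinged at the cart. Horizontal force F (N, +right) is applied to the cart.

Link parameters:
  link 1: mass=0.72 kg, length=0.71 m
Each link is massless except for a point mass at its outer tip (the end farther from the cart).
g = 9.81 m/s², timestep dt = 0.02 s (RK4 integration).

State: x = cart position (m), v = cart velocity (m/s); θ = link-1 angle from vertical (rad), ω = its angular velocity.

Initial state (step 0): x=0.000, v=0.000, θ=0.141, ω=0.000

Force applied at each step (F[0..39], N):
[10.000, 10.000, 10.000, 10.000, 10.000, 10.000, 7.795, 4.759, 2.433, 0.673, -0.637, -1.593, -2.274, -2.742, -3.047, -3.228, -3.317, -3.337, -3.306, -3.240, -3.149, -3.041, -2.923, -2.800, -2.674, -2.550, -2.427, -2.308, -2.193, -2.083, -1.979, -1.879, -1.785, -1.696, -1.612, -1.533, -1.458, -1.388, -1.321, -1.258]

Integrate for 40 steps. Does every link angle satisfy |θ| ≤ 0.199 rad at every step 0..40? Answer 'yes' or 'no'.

apply F[0]=+10.000 → step 1: x=0.001, v=0.090, θ=0.140, ω=-0.086
apply F[1]=+10.000 → step 2: x=0.004, v=0.179, θ=0.138, ω=-0.173
apply F[2]=+10.000 → step 3: x=0.008, v=0.269, θ=0.133, ω=-0.261
apply F[3]=+10.000 → step 4: x=0.014, v=0.360, θ=0.127, ω=-0.352
apply F[4]=+10.000 → step 5: x=0.022, v=0.451, θ=0.119, ω=-0.445
apply F[5]=+10.000 → step 6: x=0.032, v=0.542, θ=0.109, ω=-0.542
apply F[6]=+7.795 → step 7: x=0.044, v=0.613, θ=0.098, ω=-0.612
apply F[7]=+4.759 → step 8: x=0.057, v=0.654, θ=0.085, ω=-0.644
apply F[8]=+2.433 → step 9: x=0.070, v=0.673, θ=0.072, ω=-0.649
apply F[9]=+0.673 → step 10: x=0.083, v=0.675, θ=0.059, ω=-0.634
apply F[10]=-0.637 → step 11: x=0.097, v=0.665, θ=0.047, ω=-0.605
apply F[11]=-1.593 → step 12: x=0.110, v=0.647, θ=0.035, ω=-0.568
apply F[12]=-2.274 → step 13: x=0.123, v=0.622, θ=0.024, ω=-0.525
apply F[13]=-2.742 → step 14: x=0.135, v=0.593, θ=0.014, ω=-0.479
apply F[14]=-3.047 → step 15: x=0.146, v=0.562, θ=0.005, ω=-0.432
apply F[15]=-3.228 → step 16: x=0.157, v=0.530, θ=-0.003, ω=-0.386
apply F[16]=-3.317 → step 17: x=0.167, v=0.497, θ=-0.010, ω=-0.342
apply F[17]=-3.337 → step 18: x=0.177, v=0.464, θ=-0.017, ω=-0.300
apply F[18]=-3.306 → step 19: x=0.186, v=0.433, θ=-0.022, ω=-0.261
apply F[19]=-3.240 → step 20: x=0.194, v=0.402, θ=-0.027, ω=-0.225
apply F[20]=-3.149 → step 21: x=0.202, v=0.373, θ=-0.031, ω=-0.191
apply F[21]=-3.041 → step 22: x=0.209, v=0.345, θ=-0.035, ω=-0.161
apply F[22]=-2.923 → step 23: x=0.216, v=0.318, θ=-0.038, ω=-0.133
apply F[23]=-2.800 → step 24: x=0.222, v=0.293, θ=-0.040, ω=-0.108
apply F[24]=-2.674 → step 25: x=0.228, v=0.269, θ=-0.042, ω=-0.086
apply F[25]=-2.550 → step 26: x=0.233, v=0.246, θ=-0.044, ω=-0.067
apply F[26]=-2.427 → step 27: x=0.237, v=0.225, θ=-0.045, ω=-0.049
apply F[27]=-2.308 → step 28: x=0.242, v=0.205, θ=-0.046, ω=-0.033
apply F[28]=-2.193 → step 29: x=0.246, v=0.187, θ=-0.046, ω=-0.020
apply F[29]=-2.083 → step 30: x=0.249, v=0.169, θ=-0.046, ω=-0.008
apply F[30]=-1.979 → step 31: x=0.252, v=0.153, θ=-0.046, ω=0.003
apply F[31]=-1.879 → step 32: x=0.255, v=0.137, θ=-0.046, ω=0.012
apply F[32]=-1.785 → step 33: x=0.258, v=0.122, θ=-0.046, ω=0.019
apply F[33]=-1.696 → step 34: x=0.260, v=0.109, θ=-0.045, ω=0.026
apply F[34]=-1.612 → step 35: x=0.262, v=0.096, θ=-0.045, ω=0.032
apply F[35]=-1.533 → step 36: x=0.264, v=0.084, θ=-0.044, ω=0.036
apply F[36]=-1.458 → step 37: x=0.266, v=0.072, θ=-0.043, ω=0.041
apply F[37]=-1.388 → step 38: x=0.267, v=0.061, θ=-0.043, ω=0.044
apply F[38]=-1.321 → step 39: x=0.268, v=0.051, θ=-0.042, ω=0.047
apply F[39]=-1.258 → step 40: x=0.269, v=0.041, θ=-0.041, ω=0.049
Max |angle| over trajectory = 0.141 rad; bound = 0.199 → within bound.

Answer: yes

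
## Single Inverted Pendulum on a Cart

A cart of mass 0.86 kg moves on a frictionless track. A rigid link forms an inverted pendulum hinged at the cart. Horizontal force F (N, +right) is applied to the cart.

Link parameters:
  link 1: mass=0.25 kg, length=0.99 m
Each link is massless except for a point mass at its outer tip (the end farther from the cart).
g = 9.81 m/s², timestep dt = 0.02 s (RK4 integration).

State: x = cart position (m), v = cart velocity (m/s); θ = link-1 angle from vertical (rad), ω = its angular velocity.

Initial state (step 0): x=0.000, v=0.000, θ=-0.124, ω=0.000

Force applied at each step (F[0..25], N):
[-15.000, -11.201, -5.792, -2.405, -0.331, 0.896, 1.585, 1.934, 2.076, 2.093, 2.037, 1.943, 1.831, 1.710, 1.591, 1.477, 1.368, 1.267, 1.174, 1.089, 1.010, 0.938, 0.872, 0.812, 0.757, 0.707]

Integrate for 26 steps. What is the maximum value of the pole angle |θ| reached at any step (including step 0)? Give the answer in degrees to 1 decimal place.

apply F[0]=-15.000 → step 1: x=-0.003, v=-0.340, θ=-0.121, ω=0.317
apply F[1]=-11.201 → step 2: x=-0.013, v=-0.593, θ=-0.112, ω=0.548
apply F[2]=-5.792 → step 3: x=-0.026, v=-0.722, θ=-0.100, ω=0.656
apply F[3]=-2.405 → step 4: x=-0.041, v=-0.773, θ=-0.087, ω=0.688
apply F[4]=-0.331 → step 5: x=-0.056, v=-0.776, θ=-0.073, ω=0.676
apply F[5]=+0.896 → step 6: x=-0.072, v=-0.752, θ=-0.060, ω=0.638
apply F[6]=+1.585 → step 7: x=-0.086, v=-0.712, θ=-0.048, ω=0.587
apply F[7]=+1.934 → step 8: x=-0.100, v=-0.665, θ=-0.037, ω=0.531
apply F[8]=+2.076 → step 9: x=-0.113, v=-0.615, θ=-0.026, ω=0.474
apply F[9]=+2.093 → step 10: x=-0.125, v=-0.565, θ=-0.018, ω=0.420
apply F[10]=+2.037 → step 11: x=-0.135, v=-0.517, θ=-0.010, ω=0.368
apply F[11]=+1.943 → step 12: x=-0.145, v=-0.471, θ=-0.003, ω=0.321
apply F[12]=+1.831 → step 13: x=-0.154, v=-0.428, θ=0.003, ω=0.278
apply F[13]=+1.710 → step 14: x=-0.162, v=-0.389, θ=0.008, ω=0.240
apply F[14]=+1.591 → step 15: x=-0.170, v=-0.353, θ=0.013, ω=0.205
apply F[15]=+1.477 → step 16: x=-0.177, v=-0.319, θ=0.017, ω=0.174
apply F[16]=+1.368 → step 17: x=-0.183, v=-0.288, θ=0.020, ω=0.147
apply F[17]=+1.267 → step 18: x=-0.188, v=-0.260, θ=0.023, ω=0.122
apply F[18]=+1.174 → step 19: x=-0.193, v=-0.234, θ=0.025, ω=0.101
apply F[19]=+1.089 → step 20: x=-0.198, v=-0.210, θ=0.027, ω=0.082
apply F[20]=+1.010 → step 21: x=-0.201, v=-0.188, θ=0.028, ω=0.065
apply F[21]=+0.938 → step 22: x=-0.205, v=-0.168, θ=0.029, ω=0.050
apply F[22]=+0.872 → step 23: x=-0.208, v=-0.150, θ=0.030, ω=0.038
apply F[23]=+0.812 → step 24: x=-0.211, v=-0.132, θ=0.031, ω=0.026
apply F[24]=+0.757 → step 25: x=-0.214, v=-0.117, θ=0.031, ω=0.016
apply F[25]=+0.707 → step 26: x=-0.216, v=-0.102, θ=0.031, ω=0.008
Max |angle| over trajectory = 0.124 rad = 7.1°.

Answer: 7.1°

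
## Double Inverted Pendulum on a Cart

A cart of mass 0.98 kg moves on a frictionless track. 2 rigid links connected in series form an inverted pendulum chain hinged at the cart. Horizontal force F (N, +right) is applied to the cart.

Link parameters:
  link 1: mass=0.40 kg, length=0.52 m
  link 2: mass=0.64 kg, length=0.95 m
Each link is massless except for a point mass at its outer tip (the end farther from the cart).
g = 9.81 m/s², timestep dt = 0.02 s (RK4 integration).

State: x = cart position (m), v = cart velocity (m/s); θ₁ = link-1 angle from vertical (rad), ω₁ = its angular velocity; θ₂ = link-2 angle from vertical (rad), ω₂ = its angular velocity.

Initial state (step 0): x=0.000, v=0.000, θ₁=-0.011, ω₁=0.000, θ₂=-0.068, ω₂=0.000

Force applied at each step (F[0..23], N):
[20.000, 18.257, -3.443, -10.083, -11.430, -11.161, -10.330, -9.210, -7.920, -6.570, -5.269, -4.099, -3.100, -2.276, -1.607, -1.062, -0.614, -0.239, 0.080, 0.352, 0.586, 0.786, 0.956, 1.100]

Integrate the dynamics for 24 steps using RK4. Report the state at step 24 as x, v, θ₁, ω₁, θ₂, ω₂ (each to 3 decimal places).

apply F[0]=+20.000 → step 1: x=0.004, v=0.411, θ₁=-0.019, ω₁=-0.764, θ₂=-0.068, ω₂=-0.028
apply F[1]=+18.257 → step 2: x=0.016, v=0.789, θ₁=-0.041, ω₁=-1.479, θ₂=-0.069, ω₂=-0.047
apply F[2]=-3.443 → step 3: x=0.031, v=0.729, θ₁=-0.070, ω₁=-1.378, θ₂=-0.070, ω₂=-0.054
apply F[3]=-10.083 → step 4: x=0.044, v=0.540, θ₁=-0.094, ω₁=-1.054, θ₂=-0.071, ω₂=-0.048
apply F[4]=-11.430 → step 5: x=0.053, v=0.330, θ₁=-0.111, ω₁=-0.711, θ₂=-0.072, ω₂=-0.029
apply F[5]=-11.161 → step 6: x=0.057, v=0.128, θ₁=-0.122, ω₁=-0.400, θ₂=-0.072, ω₂=-0.003
apply F[6]=-10.330 → step 7: x=0.058, v=-0.054, θ₁=-0.128, ω₁=-0.136, θ₂=-0.072, ω₂=0.029
apply F[7]=-9.210 → step 8: x=0.055, v=-0.213, θ₁=-0.128, ω₁=0.082, θ₂=-0.071, ω₂=0.062
apply F[8]=-7.920 → step 9: x=0.050, v=-0.346, θ₁=-0.125, ω₁=0.252, θ₂=-0.070, ω₂=0.094
apply F[9]=-6.570 → step 10: x=0.042, v=-0.453, θ₁=-0.119, ω₁=0.378, θ₂=-0.067, ω₂=0.124
apply F[10]=-5.269 → step 11: x=0.032, v=-0.537, θ₁=-0.110, ω₁=0.463, θ₂=-0.065, ω₂=0.151
apply F[11]=-4.099 → step 12: x=0.020, v=-0.598, θ₁=-0.101, ω₁=0.515, θ₂=-0.061, ω₂=0.174
apply F[12]=-3.100 → step 13: x=0.008, v=-0.642, θ₁=-0.090, ω₁=0.541, θ₂=-0.058, ω₂=0.194
apply F[13]=-2.276 → step 14: x=-0.005, v=-0.671, θ₁=-0.079, ω₁=0.547, θ₂=-0.054, ω₂=0.209
apply F[14]=-1.607 → step 15: x=-0.019, v=-0.688, θ₁=-0.068, ω₁=0.540, θ₂=-0.049, ω₂=0.221
apply F[15]=-1.062 → step 16: x=-0.032, v=-0.697, θ₁=-0.058, ω₁=0.524, θ₂=-0.045, ω₂=0.229
apply F[16]=-0.614 → step 17: x=-0.046, v=-0.699, θ₁=-0.047, ω₁=0.501, θ₂=-0.040, ω₂=0.234
apply F[17]=-0.239 → step 18: x=-0.060, v=-0.695, θ₁=-0.038, ω₁=0.475, θ₂=-0.035, ω₂=0.237
apply F[18]=+0.080 → step 19: x=-0.074, v=-0.687, θ₁=-0.029, ω₁=0.447, θ₂=-0.031, ω₂=0.237
apply F[19]=+0.352 → step 20: x=-0.088, v=-0.674, θ₁=-0.020, ω₁=0.417, θ₂=-0.026, ω₂=0.235
apply F[20]=+0.586 → step 21: x=-0.101, v=-0.659, θ₁=-0.012, ω₁=0.386, θ₂=-0.021, ω₂=0.231
apply F[21]=+0.786 → step 22: x=-0.114, v=-0.642, θ₁=-0.004, ω₁=0.355, θ₂=-0.017, ω₂=0.225
apply F[22]=+0.956 → step 23: x=-0.127, v=-0.622, θ₁=0.002, ω₁=0.325, θ₂=-0.012, ω₂=0.218
apply F[23]=+1.100 → step 24: x=-0.139, v=-0.601, θ₁=0.009, ω₁=0.296, θ₂=-0.008, ω₂=0.209

Answer: x=-0.139, v=-0.601, θ₁=0.009, ω₁=0.296, θ₂=-0.008, ω₂=0.209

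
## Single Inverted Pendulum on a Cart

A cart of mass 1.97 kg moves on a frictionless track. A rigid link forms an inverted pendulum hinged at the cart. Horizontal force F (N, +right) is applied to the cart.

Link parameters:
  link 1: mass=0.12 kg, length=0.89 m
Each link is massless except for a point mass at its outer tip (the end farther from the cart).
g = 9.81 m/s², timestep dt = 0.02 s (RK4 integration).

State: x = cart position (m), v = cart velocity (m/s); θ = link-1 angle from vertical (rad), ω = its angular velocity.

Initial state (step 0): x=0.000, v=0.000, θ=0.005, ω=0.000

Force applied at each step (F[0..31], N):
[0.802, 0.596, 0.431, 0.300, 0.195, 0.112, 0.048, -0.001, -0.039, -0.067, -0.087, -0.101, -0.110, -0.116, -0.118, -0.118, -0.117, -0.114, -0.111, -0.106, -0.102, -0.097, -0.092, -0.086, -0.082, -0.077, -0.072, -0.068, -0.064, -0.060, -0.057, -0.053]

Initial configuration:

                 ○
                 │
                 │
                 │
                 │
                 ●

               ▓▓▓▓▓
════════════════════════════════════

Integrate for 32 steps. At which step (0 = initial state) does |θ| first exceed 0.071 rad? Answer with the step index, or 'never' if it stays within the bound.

Answer: never

Derivation:
apply F[0]=+0.802 → step 1: x=0.000, v=0.008, θ=0.005, ω=-0.008
apply F[1]=+0.596 → step 2: x=0.000, v=0.014, θ=0.005, ω=-0.014
apply F[2]=+0.431 → step 3: x=0.001, v=0.018, θ=0.004, ω=-0.018
apply F[3]=+0.300 → step 4: x=0.001, v=0.021, θ=0.004, ω=-0.020
apply F[4]=+0.195 → step 5: x=0.001, v=0.023, θ=0.004, ω=-0.021
apply F[5]=+0.112 → step 6: x=0.002, v=0.024, θ=0.003, ω=-0.022
apply F[6]=+0.048 → step 7: x=0.002, v=0.025, θ=0.003, ω=-0.022
apply F[7]=-0.001 → step 8: x=0.003, v=0.025, θ=0.002, ω=-0.021
apply F[8]=-0.039 → step 9: x=0.003, v=0.024, θ=0.002, ω=-0.020
apply F[9]=-0.067 → step 10: x=0.004, v=0.024, θ=0.002, ω=-0.019
apply F[10]=-0.087 → step 11: x=0.004, v=0.023, θ=0.001, ω=-0.018
apply F[11]=-0.101 → step 12: x=0.005, v=0.022, θ=0.001, ω=-0.016
apply F[12]=-0.110 → step 13: x=0.005, v=0.021, θ=0.001, ω=-0.015
apply F[13]=-0.116 → step 14: x=0.006, v=0.019, θ=0.000, ω=-0.013
apply F[14]=-0.118 → step 15: x=0.006, v=0.018, θ=-0.000, ω=-0.012
apply F[15]=-0.118 → step 16: x=0.006, v=0.017, θ=-0.000, ω=-0.011
apply F[16]=-0.117 → step 17: x=0.007, v=0.016, θ=-0.000, ω=-0.009
apply F[17]=-0.114 → step 18: x=0.007, v=0.015, θ=-0.001, ω=-0.008
apply F[18]=-0.111 → step 19: x=0.007, v=0.014, θ=-0.001, ω=-0.007
apply F[19]=-0.106 → step 20: x=0.008, v=0.013, θ=-0.001, ω=-0.006
apply F[20]=-0.102 → step 21: x=0.008, v=0.012, θ=-0.001, ω=-0.005
apply F[21]=-0.097 → step 22: x=0.008, v=0.011, θ=-0.001, ω=-0.004
apply F[22]=-0.092 → step 23: x=0.008, v=0.010, θ=-0.001, ω=-0.004
apply F[23]=-0.086 → step 24: x=0.008, v=0.009, θ=-0.001, ω=-0.003
apply F[24]=-0.082 → step 25: x=0.009, v=0.008, θ=-0.001, ω=-0.002
apply F[25]=-0.077 → step 26: x=0.009, v=0.007, θ=-0.001, ω=-0.002
apply F[26]=-0.072 → step 27: x=0.009, v=0.006, θ=-0.001, ω=-0.001
apply F[27]=-0.068 → step 28: x=0.009, v=0.006, θ=-0.001, ω=-0.001
apply F[28]=-0.064 → step 29: x=0.009, v=0.005, θ=-0.001, ω=-0.000
apply F[29]=-0.060 → step 30: x=0.009, v=0.005, θ=-0.001, ω=-0.000
apply F[30]=-0.057 → step 31: x=0.009, v=0.004, θ=-0.001, ω=0.000
apply F[31]=-0.053 → step 32: x=0.009, v=0.004, θ=-0.001, ω=0.000
max |θ| = 0.005 ≤ 0.071 over all 33 states.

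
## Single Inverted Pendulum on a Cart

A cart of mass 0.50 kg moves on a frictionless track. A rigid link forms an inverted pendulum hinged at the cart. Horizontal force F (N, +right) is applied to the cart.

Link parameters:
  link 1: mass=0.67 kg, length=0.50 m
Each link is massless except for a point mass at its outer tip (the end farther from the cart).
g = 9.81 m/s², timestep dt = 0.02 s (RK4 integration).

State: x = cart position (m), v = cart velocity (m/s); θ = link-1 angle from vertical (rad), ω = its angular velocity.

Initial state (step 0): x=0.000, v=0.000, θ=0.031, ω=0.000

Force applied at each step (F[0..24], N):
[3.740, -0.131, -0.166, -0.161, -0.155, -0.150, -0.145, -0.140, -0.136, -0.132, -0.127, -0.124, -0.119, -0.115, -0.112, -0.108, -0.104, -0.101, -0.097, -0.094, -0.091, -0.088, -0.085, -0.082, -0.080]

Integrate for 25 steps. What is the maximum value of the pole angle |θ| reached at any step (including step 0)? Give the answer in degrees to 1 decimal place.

Answer: 1.8°

Derivation:
apply F[0]=+3.740 → step 1: x=0.001, v=0.142, θ=0.028, ω=-0.271
apply F[1]=-0.131 → step 2: x=0.004, v=0.130, θ=0.023, ω=-0.237
apply F[2]=-0.166 → step 3: x=0.007, v=0.117, θ=0.019, ω=-0.205
apply F[3]=-0.161 → step 4: x=0.009, v=0.107, θ=0.015, ω=-0.176
apply F[4]=-0.155 → step 5: x=0.011, v=0.097, θ=0.012, ω=-0.152
apply F[5]=-0.150 → step 6: x=0.013, v=0.088, θ=0.009, ω=-0.130
apply F[6]=-0.145 → step 7: x=0.014, v=0.080, θ=0.006, ω=-0.112
apply F[7]=-0.140 → step 8: x=0.016, v=0.073, θ=0.004, ω=-0.095
apply F[8]=-0.136 → step 9: x=0.017, v=0.067, θ=0.003, ω=-0.081
apply F[9]=-0.132 → step 10: x=0.019, v=0.061, θ=0.001, ω=-0.069
apply F[10]=-0.127 → step 11: x=0.020, v=0.056, θ=-0.000, ω=-0.058
apply F[11]=-0.124 → step 12: x=0.021, v=0.051, θ=-0.001, ω=-0.049
apply F[12]=-0.119 → step 13: x=0.022, v=0.047, θ=-0.002, ω=-0.041
apply F[13]=-0.115 → step 14: x=0.023, v=0.043, θ=-0.003, ω=-0.034
apply F[14]=-0.112 → step 15: x=0.024, v=0.039, θ=-0.003, ω=-0.028
apply F[15]=-0.108 → step 16: x=0.024, v=0.036, θ=-0.004, ω=-0.023
apply F[16]=-0.104 → step 17: x=0.025, v=0.033, θ=-0.004, ω=-0.018
apply F[17]=-0.101 → step 18: x=0.026, v=0.030, θ=-0.005, ω=-0.014
apply F[18]=-0.097 → step 19: x=0.026, v=0.027, θ=-0.005, ω=-0.011
apply F[19]=-0.094 → step 20: x=0.027, v=0.025, θ=-0.005, ω=-0.008
apply F[20]=-0.091 → step 21: x=0.027, v=0.023, θ=-0.005, ω=-0.006
apply F[21]=-0.088 → step 22: x=0.028, v=0.021, θ=-0.005, ω=-0.004
apply F[22]=-0.085 → step 23: x=0.028, v=0.019, θ=-0.005, ω=-0.002
apply F[23]=-0.082 → step 24: x=0.028, v=0.017, θ=-0.005, ω=-0.000
apply F[24]=-0.080 → step 25: x=0.029, v=0.015, θ=-0.005, ω=0.001
Max |angle| over trajectory = 0.031 rad = 1.8°.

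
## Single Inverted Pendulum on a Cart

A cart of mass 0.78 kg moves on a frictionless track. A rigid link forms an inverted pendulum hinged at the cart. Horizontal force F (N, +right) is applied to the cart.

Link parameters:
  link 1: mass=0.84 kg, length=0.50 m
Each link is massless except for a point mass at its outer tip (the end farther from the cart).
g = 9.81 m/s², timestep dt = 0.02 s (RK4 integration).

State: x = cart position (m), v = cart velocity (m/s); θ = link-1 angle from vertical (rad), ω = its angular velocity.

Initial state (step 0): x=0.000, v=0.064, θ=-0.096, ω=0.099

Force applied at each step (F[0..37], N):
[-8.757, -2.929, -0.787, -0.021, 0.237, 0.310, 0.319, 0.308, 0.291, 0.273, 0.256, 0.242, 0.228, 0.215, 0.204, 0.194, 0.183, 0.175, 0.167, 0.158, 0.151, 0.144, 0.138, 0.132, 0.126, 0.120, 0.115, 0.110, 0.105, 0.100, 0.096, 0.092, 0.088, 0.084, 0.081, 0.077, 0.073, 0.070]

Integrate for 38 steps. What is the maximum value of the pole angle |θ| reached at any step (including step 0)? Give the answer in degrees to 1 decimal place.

Answer: 5.5°

Derivation:
apply F[0]=-8.757 → step 1: x=-0.001, v=-0.139, θ=-0.090, ω=0.466
apply F[1]=-2.929 → step 2: x=-0.004, v=-0.196, θ=-0.080, ω=0.546
apply F[2]=-0.787 → step 3: x=-0.008, v=-0.201, θ=-0.070, ω=0.526
apply F[3]=-0.021 → step 4: x=-0.012, v=-0.188, θ=-0.060, ω=0.476
apply F[4]=+0.237 → step 5: x=-0.016, v=-0.170, θ=-0.051, ω=0.419
apply F[5]=+0.310 → step 6: x=-0.019, v=-0.153, θ=-0.043, ω=0.365
apply F[6]=+0.319 → step 7: x=-0.022, v=-0.136, θ=-0.036, ω=0.317
apply F[7]=+0.308 → step 8: x=-0.024, v=-0.121, θ=-0.030, ω=0.275
apply F[8]=+0.291 → step 9: x=-0.026, v=-0.108, θ=-0.025, ω=0.238
apply F[9]=+0.273 → step 10: x=-0.029, v=-0.096, θ=-0.020, ω=0.205
apply F[10]=+0.256 → step 11: x=-0.030, v=-0.086, θ=-0.017, ω=0.177
apply F[11]=+0.242 → step 12: x=-0.032, v=-0.077, θ=-0.013, ω=0.152
apply F[12]=+0.228 → step 13: x=-0.033, v=-0.068, θ=-0.011, ω=0.131
apply F[13]=+0.215 → step 14: x=-0.035, v=-0.061, θ=-0.008, ω=0.112
apply F[14]=+0.204 → step 15: x=-0.036, v=-0.054, θ=-0.006, ω=0.096
apply F[15]=+0.194 → step 16: x=-0.037, v=-0.048, θ=-0.004, ω=0.082
apply F[16]=+0.183 → step 17: x=-0.038, v=-0.043, θ=-0.003, ω=0.070
apply F[17]=+0.175 → step 18: x=-0.039, v=-0.038, θ=-0.001, ω=0.059
apply F[18]=+0.167 → step 19: x=-0.039, v=-0.033, θ=-0.000, ω=0.050
apply F[19]=+0.158 → step 20: x=-0.040, v=-0.029, θ=0.001, ω=0.042
apply F[20]=+0.151 → step 21: x=-0.040, v=-0.026, θ=0.001, ω=0.035
apply F[21]=+0.144 → step 22: x=-0.041, v=-0.022, θ=0.002, ω=0.029
apply F[22]=+0.138 → step 23: x=-0.041, v=-0.019, θ=0.003, ω=0.024
apply F[23]=+0.132 → step 24: x=-0.042, v=-0.016, θ=0.003, ω=0.019
apply F[24]=+0.126 → step 25: x=-0.042, v=-0.014, θ=0.003, ω=0.015
apply F[25]=+0.120 → step 26: x=-0.042, v=-0.011, θ=0.004, ω=0.012
apply F[26]=+0.115 → step 27: x=-0.042, v=-0.009, θ=0.004, ω=0.009
apply F[27]=+0.110 → step 28: x=-0.043, v=-0.007, θ=0.004, ω=0.007
apply F[28]=+0.105 → step 29: x=-0.043, v=-0.005, θ=0.004, ω=0.004
apply F[29]=+0.100 → step 30: x=-0.043, v=-0.004, θ=0.004, ω=0.003
apply F[30]=+0.096 → step 31: x=-0.043, v=-0.002, θ=0.004, ω=0.001
apply F[31]=+0.092 → step 32: x=-0.043, v=-0.001, θ=0.004, ω=-0.000
apply F[32]=+0.088 → step 33: x=-0.043, v=0.001, θ=0.004, ω=-0.001
apply F[33]=+0.084 → step 34: x=-0.043, v=0.002, θ=0.004, ω=-0.002
apply F[34]=+0.081 → step 35: x=-0.043, v=0.003, θ=0.004, ω=-0.003
apply F[35]=+0.077 → step 36: x=-0.043, v=0.004, θ=0.004, ω=-0.004
apply F[36]=+0.073 → step 37: x=-0.043, v=0.005, θ=0.004, ω=-0.004
apply F[37]=+0.070 → step 38: x=-0.043, v=0.006, θ=0.004, ω=-0.005
Max |angle| over trajectory = 0.096 rad = 5.5°.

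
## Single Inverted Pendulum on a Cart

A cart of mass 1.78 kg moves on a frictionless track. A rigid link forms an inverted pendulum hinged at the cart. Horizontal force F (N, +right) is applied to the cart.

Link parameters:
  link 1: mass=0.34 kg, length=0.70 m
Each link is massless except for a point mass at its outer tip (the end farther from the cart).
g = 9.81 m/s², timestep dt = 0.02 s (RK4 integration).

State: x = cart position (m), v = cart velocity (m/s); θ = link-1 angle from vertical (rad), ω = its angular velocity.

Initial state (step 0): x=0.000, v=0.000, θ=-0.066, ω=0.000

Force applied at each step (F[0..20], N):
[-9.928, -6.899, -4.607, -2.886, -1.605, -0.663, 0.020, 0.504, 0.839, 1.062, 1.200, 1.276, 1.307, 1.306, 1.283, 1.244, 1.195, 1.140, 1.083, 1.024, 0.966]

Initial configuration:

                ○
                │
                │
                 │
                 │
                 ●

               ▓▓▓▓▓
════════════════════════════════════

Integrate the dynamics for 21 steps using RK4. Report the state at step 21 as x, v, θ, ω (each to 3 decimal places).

apply F[0]=-9.928 → step 1: x=-0.001, v=-0.109, θ=-0.065, ω=0.137
apply F[1]=-6.899 → step 2: x=-0.004, v=-0.184, θ=-0.061, ω=0.226
apply F[2]=-4.607 → step 3: x=-0.008, v=-0.234, θ=-0.056, ω=0.281
apply F[3]=-2.886 → step 4: x=-0.013, v=-0.264, θ=-0.050, ω=0.309
apply F[4]=-1.605 → step 5: x=-0.019, v=-0.280, θ=-0.044, ω=0.319
apply F[5]=-0.663 → step 6: x=-0.024, v=-0.286, θ=-0.037, ω=0.317
apply F[6]=+0.020 → step 7: x=-0.030, v=-0.285, θ=-0.031, ω=0.305
apply F[7]=+0.504 → step 8: x=-0.036, v=-0.278, θ=-0.025, ω=0.287
apply F[8]=+0.839 → step 9: x=-0.041, v=-0.268, θ=-0.020, ω=0.266
apply F[9]=+1.062 → step 10: x=-0.046, v=-0.255, θ=-0.015, ω=0.244
apply F[10]=+1.200 → step 11: x=-0.051, v=-0.241, θ=-0.010, ω=0.220
apply F[11]=+1.276 → step 12: x=-0.056, v=-0.227, θ=-0.006, ω=0.197
apply F[12]=+1.307 → step 13: x=-0.060, v=-0.212, θ=-0.002, ω=0.175
apply F[13]=+1.306 → step 14: x=-0.064, v=-0.197, θ=0.001, ω=0.154
apply F[14]=+1.283 → step 15: x=-0.068, v=-0.183, θ=0.004, ω=0.134
apply F[15]=+1.244 → step 16: x=-0.072, v=-0.169, θ=0.007, ω=0.116
apply F[16]=+1.195 → step 17: x=-0.075, v=-0.156, θ=0.009, ω=0.099
apply F[17]=+1.140 → step 18: x=-0.078, v=-0.144, θ=0.011, ω=0.084
apply F[18]=+1.083 → step 19: x=-0.081, v=-0.132, θ=0.012, ω=0.071
apply F[19]=+1.024 → step 20: x=-0.083, v=-0.121, θ=0.013, ω=0.058
apply F[20]=+0.966 → step 21: x=-0.086, v=-0.110, θ=0.014, ω=0.047

Answer: x=-0.086, v=-0.110, θ=0.014, ω=0.047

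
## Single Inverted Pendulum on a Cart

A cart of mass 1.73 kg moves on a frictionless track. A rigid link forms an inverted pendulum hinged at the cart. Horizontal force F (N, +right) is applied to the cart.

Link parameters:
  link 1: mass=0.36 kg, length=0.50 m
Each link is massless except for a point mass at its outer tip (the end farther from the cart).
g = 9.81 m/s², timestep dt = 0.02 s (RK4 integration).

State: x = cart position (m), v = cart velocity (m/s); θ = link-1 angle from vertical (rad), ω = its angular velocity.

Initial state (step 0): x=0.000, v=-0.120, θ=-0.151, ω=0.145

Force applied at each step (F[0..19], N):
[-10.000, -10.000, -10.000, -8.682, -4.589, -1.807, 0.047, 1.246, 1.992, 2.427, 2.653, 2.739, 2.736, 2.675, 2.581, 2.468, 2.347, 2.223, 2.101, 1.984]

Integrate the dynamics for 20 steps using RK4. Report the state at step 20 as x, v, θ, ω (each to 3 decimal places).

apply F[0]=-10.000 → step 1: x=-0.003, v=-0.229, θ=-0.147, ω=0.303
apply F[1]=-10.000 → step 2: x=-0.009, v=-0.339, θ=-0.139, ω=0.463
apply F[2]=-10.000 → step 3: x=-0.017, v=-0.448, θ=-0.128, ω=0.629
apply F[3]=-8.682 → step 4: x=-0.027, v=-0.544, θ=-0.114, ω=0.771
apply F[4]=-4.589 → step 5: x=-0.038, v=-0.593, θ=-0.098, ω=0.826
apply F[5]=-1.807 → step 6: x=-0.050, v=-0.610, θ=-0.082, ω=0.825
apply F[6]=+0.047 → step 7: x=-0.063, v=-0.606, θ=-0.065, ω=0.790
apply F[7]=+1.246 → step 8: x=-0.074, v=-0.590, θ=-0.050, ω=0.734
apply F[8]=+1.992 → step 9: x=-0.086, v=-0.565, θ=-0.036, ω=0.668
apply F[9]=+2.427 → step 10: x=-0.097, v=-0.536, θ=-0.024, ω=0.597
apply F[10]=+2.653 → step 11: x=-0.107, v=-0.504, θ=-0.012, ω=0.528
apply F[11]=+2.739 → step 12: x=-0.117, v=-0.472, θ=-0.002, ω=0.461
apply F[12]=+2.736 → step 13: x=-0.126, v=-0.441, θ=0.006, ω=0.399
apply F[13]=+2.675 → step 14: x=-0.135, v=-0.410, θ=0.014, ω=0.342
apply F[14]=+2.581 → step 15: x=-0.143, v=-0.381, θ=0.020, ω=0.290
apply F[15]=+2.468 → step 16: x=-0.150, v=-0.354, θ=0.025, ω=0.244
apply F[16]=+2.347 → step 17: x=-0.157, v=-0.328, θ=0.030, ω=0.202
apply F[17]=+2.223 → step 18: x=-0.163, v=-0.303, θ=0.033, ω=0.166
apply F[18]=+2.101 → step 19: x=-0.169, v=-0.280, θ=0.036, ω=0.134
apply F[19]=+1.984 → step 20: x=-0.174, v=-0.259, θ=0.039, ω=0.106

Answer: x=-0.174, v=-0.259, θ=0.039, ω=0.106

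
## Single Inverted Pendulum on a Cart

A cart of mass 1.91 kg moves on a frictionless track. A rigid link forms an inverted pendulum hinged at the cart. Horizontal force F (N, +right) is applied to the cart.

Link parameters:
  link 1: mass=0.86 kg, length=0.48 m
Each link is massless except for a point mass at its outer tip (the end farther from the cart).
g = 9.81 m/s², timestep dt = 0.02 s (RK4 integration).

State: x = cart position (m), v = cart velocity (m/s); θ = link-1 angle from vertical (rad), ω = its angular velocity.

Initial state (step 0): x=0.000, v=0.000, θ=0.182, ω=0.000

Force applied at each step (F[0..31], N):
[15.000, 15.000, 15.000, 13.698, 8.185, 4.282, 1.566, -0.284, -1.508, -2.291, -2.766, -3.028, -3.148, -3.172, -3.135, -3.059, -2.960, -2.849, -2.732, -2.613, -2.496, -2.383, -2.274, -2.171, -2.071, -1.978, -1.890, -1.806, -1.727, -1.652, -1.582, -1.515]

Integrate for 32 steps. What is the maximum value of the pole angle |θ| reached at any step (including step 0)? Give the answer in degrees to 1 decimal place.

Answer: 10.4°

Derivation:
apply F[0]=+15.000 → step 1: x=0.001, v=0.139, θ=0.180, ω=-0.212
apply F[1]=+15.000 → step 2: x=0.006, v=0.279, θ=0.174, ω=-0.427
apply F[2]=+15.000 → step 3: x=0.013, v=0.420, θ=0.163, ω=-0.648
apply F[3]=+13.698 → step 4: x=0.022, v=0.549, θ=0.148, ω=-0.849
apply F[4]=+8.185 → step 5: x=0.034, v=0.622, θ=0.130, ω=-0.944
apply F[5]=+4.282 → step 6: x=0.047, v=0.657, θ=0.111, ω=-0.967
apply F[6]=+1.566 → step 7: x=0.060, v=0.665, θ=0.092, ω=-0.942
apply F[7]=-0.284 → step 8: x=0.073, v=0.655, θ=0.073, ω=-0.887
apply F[8]=-1.508 → step 9: x=0.086, v=0.634, θ=0.056, ω=-0.817
apply F[9]=-2.291 → step 10: x=0.098, v=0.606, θ=0.041, ω=-0.738
apply F[10]=-2.766 → step 11: x=0.110, v=0.574, θ=0.027, ω=-0.658
apply F[11]=-3.028 → step 12: x=0.121, v=0.540, θ=0.015, ω=-0.580
apply F[12]=-3.148 → step 13: x=0.132, v=0.507, θ=0.004, ω=-0.506
apply F[13]=-3.172 → step 14: x=0.142, v=0.473, θ=-0.006, ω=-0.438
apply F[14]=-3.135 → step 15: x=0.151, v=0.441, θ=-0.014, ω=-0.375
apply F[15]=-3.059 → step 16: x=0.159, v=0.411, θ=-0.021, ω=-0.319
apply F[16]=-2.960 → step 17: x=0.167, v=0.382, θ=-0.027, ω=-0.268
apply F[17]=-2.849 → step 18: x=0.175, v=0.355, θ=-0.032, ω=-0.223
apply F[18]=-2.732 → step 19: x=0.181, v=0.329, θ=-0.036, ω=-0.184
apply F[19]=-2.613 → step 20: x=0.188, v=0.305, θ=-0.039, ω=-0.149
apply F[20]=-2.496 → step 21: x=0.194, v=0.283, θ=-0.042, ω=-0.118
apply F[21]=-2.383 → step 22: x=0.199, v=0.261, θ=-0.044, ω=-0.092
apply F[22]=-2.274 → step 23: x=0.204, v=0.241, θ=-0.045, ω=-0.069
apply F[23]=-2.171 → step 24: x=0.209, v=0.223, θ=-0.046, ω=-0.048
apply F[24]=-2.071 → step 25: x=0.213, v=0.205, θ=-0.047, ω=-0.031
apply F[25]=-1.978 → step 26: x=0.217, v=0.189, θ=-0.048, ω=-0.016
apply F[26]=-1.890 → step 27: x=0.221, v=0.173, θ=-0.048, ω=-0.003
apply F[27]=-1.806 → step 28: x=0.224, v=0.159, θ=-0.048, ω=0.008
apply F[28]=-1.727 → step 29: x=0.227, v=0.145, θ=-0.048, ω=0.017
apply F[29]=-1.652 → step 30: x=0.230, v=0.132, θ=-0.047, ω=0.025
apply F[30]=-1.582 → step 31: x=0.232, v=0.119, θ=-0.047, ω=0.031
apply F[31]=-1.515 → step 32: x=0.235, v=0.107, θ=-0.046, ω=0.037
Max |angle| over trajectory = 0.182 rad = 10.4°.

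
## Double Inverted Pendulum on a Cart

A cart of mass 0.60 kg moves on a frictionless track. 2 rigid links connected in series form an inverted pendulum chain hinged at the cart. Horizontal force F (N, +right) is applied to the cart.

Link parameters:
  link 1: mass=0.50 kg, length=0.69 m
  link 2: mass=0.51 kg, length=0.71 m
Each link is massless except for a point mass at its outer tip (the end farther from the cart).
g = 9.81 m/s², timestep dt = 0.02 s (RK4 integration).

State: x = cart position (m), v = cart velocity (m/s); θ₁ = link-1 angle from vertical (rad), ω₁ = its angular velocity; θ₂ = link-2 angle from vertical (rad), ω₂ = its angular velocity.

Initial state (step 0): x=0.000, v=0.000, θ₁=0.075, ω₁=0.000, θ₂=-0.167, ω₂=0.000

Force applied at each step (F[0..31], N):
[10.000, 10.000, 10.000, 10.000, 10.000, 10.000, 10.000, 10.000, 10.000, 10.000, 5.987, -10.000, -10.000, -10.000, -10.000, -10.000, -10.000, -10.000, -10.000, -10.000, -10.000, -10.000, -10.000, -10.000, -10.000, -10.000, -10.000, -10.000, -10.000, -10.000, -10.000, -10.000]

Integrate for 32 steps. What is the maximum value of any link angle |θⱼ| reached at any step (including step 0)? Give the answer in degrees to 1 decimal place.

apply F[0]=+10.000 → step 1: x=0.003, v=0.308, θ₁=0.071, ω₁=-0.353, θ₂=-0.168, ω₂=-0.140
apply F[1]=+10.000 → step 2: x=0.012, v=0.619, θ₁=0.061, ω₁=-0.716, θ₂=-0.173, ω₂=-0.274
apply F[2]=+10.000 → step 3: x=0.028, v=0.935, θ₁=0.043, ω₁=-1.098, θ₂=-0.179, ω₂=-0.397
apply F[3]=+10.000 → step 4: x=0.050, v=1.259, θ₁=0.017, ω₁=-1.506, θ₂=-0.188, ω₂=-0.501
apply F[4]=+10.000 → step 5: x=0.078, v=1.593, θ₁=-0.018, ω₁=-1.948, θ₂=-0.199, ω₂=-0.582
apply F[5]=+10.000 → step 6: x=0.114, v=1.933, θ₁=-0.061, ω₁=-2.426, θ₂=-0.211, ω₂=-0.635
apply F[6]=+10.000 → step 7: x=0.156, v=2.275, θ₁=-0.115, ω₁=-2.933, θ₂=-0.224, ω₂=-0.658
apply F[7]=+10.000 → step 8: x=0.204, v=2.608, θ₁=-0.179, ω₁=-3.452, θ₂=-0.238, ω₂=-0.659
apply F[8]=+10.000 → step 9: x=0.260, v=2.917, θ₁=-0.253, ω₁=-3.952, θ₂=-0.251, ω₂=-0.655
apply F[9]=+10.000 → step 10: x=0.321, v=3.184, θ₁=-0.337, ω₁=-4.397, θ₂=-0.264, ω₂=-0.670
apply F[10]=+5.987 → step 11: x=0.386, v=3.295, θ₁=-0.427, ω₁=-4.628, θ₂=-0.278, ω₂=-0.715
apply F[11]=-10.000 → step 12: x=0.448, v=2.986, θ₁=-0.517, ω₁=-4.367, θ₂=-0.292, ω₂=-0.697
apply F[12]=-10.000 → step 13: x=0.505, v=2.704, θ₁=-0.602, ω₁=-4.191, θ₂=-0.305, ω₂=-0.655
apply F[13]=-10.000 → step 14: x=0.557, v=2.440, θ₁=-0.685, ω₁=-4.086, θ₂=-0.318, ω₂=-0.591
apply F[14]=-10.000 → step 15: x=0.603, v=2.188, θ₁=-0.766, ω₁=-4.039, θ₂=-0.329, ω₂=-0.510
apply F[15]=-10.000 → step 16: x=0.644, v=1.942, θ₁=-0.847, ω₁=-4.039, θ₂=-0.338, ω₂=-0.417
apply F[16]=-10.000 → step 17: x=0.681, v=1.697, θ₁=-0.928, ω₁=-4.079, θ₂=-0.346, ω₂=-0.317
apply F[17]=-10.000 → step 18: x=0.712, v=1.448, θ₁=-1.010, ω₁=-4.151, θ₂=-0.351, ω₂=-0.216
apply F[18]=-10.000 → step 19: x=0.739, v=1.193, θ₁=-1.094, ω₁=-4.253, θ₂=-0.354, ω₂=-0.119
apply F[19]=-10.000 → step 20: x=0.760, v=0.927, θ₁=-1.180, ω₁=-4.382, θ₂=-0.356, ω₂=-0.031
apply F[20]=-10.000 → step 21: x=0.776, v=0.648, θ₁=-1.269, ω₁=-4.537, θ₂=-0.356, ω₂=0.044
apply F[21]=-10.000 → step 22: x=0.786, v=0.353, θ₁=-1.362, ω₁=-4.721, θ₂=-0.354, ω₂=0.098
apply F[22]=-10.000 → step 23: x=0.790, v=0.039, θ₁=-1.459, ω₁=-4.936, θ₂=-0.352, ω₂=0.127
apply F[23]=-10.000 → step 24: x=0.787, v=-0.299, θ₁=-1.560, ω₁=-5.188, θ₂=-0.349, ω₂=0.120
apply F[24]=-10.000 → step 25: x=0.777, v=-0.664, θ₁=-1.666, ω₁=-5.487, θ₂=-0.347, ω₂=0.069
apply F[25]=-10.000 → step 26: x=0.760, v=-1.062, θ₁=-1.780, ω₁=-5.845, θ₂=-0.347, ω₂=-0.041
apply F[26]=-10.000 → step 27: x=0.735, v=-1.503, θ₁=-1.901, ω₁=-6.281, θ₂=-0.349, ω₂=-0.229
apply F[27]=-10.000 → step 28: x=0.700, v=-1.998, θ₁=-2.032, ω₁=-6.826, θ₂=-0.357, ω₂=-0.525
apply F[28]=-10.000 → step 29: x=0.654, v=-2.564, θ₁=-2.175, ω₁=-7.521, θ₂=-0.371, ω₂=-0.975
apply F[29]=-10.000 → step 30: x=0.597, v=-3.223, θ₁=-2.334, ω₁=-8.433, θ₂=-0.397, ω₂=-1.656
apply F[30]=-10.000 → step 31: x=0.525, v=-4.002, θ₁=-2.514, ω₁=-9.657, θ₂=-0.440, ω₂=-2.700
apply F[31]=-10.000 → step 32: x=0.436, v=-4.905, θ₁=-2.723, ω₁=-11.289, θ₂=-0.509, ω₂=-4.334
Max |angle| over trajectory = 2.723 rad = 156.0°.

Answer: 156.0°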